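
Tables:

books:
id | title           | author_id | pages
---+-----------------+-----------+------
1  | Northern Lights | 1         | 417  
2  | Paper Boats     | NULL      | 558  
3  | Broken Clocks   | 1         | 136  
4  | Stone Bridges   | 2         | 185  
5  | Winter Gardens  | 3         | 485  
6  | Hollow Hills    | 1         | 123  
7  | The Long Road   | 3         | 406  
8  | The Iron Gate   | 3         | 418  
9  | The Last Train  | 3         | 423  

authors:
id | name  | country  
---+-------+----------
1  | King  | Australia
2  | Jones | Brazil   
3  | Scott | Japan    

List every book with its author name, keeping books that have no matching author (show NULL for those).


LEFT JOIN keeps every row from books (the left table); where author_id has no match in authors, the author columns become NULL. Walk through each book:
  - book 1 (Northern Lights): author_id=1 -> matches King
  - book 2 (Paper Boats): author_id=NULL, no match -> kept with NULL
  - book 3 (Broken Clocks): author_id=1 -> matches King
  - book 4 (Stone Bridges): author_id=2 -> matches Jones
  - book 5 (Winter Gardens): author_id=3 -> matches Scott
  - book 6 (Hollow Hills): author_id=1 -> matches King
  - book 7 (The Long Road): author_id=3 -> matches Scott
  - book 8 (The Iron Gate): author_id=3 -> matches Scott
  - book 9 (The Last Train): author_id=3 -> matches Scott
All 9 rows appear; 1 has NULL author.

SQL:
SELECT a.title, b.name AS author
FROM books a
LEFT JOIN authors b ON a.author_id = b.id

Result:
title           | author
----------------+-------
Northern Lights | King  
Paper Boats     | NULL  
Broken Clocks   | King  
Stone Bridges   | Jones 
Winter Gardens  | Scott 
Hollow Hills    | King  
The Long Road   | Scott 
The Iron Gate   | Scott 
The Last Train  | Scott 


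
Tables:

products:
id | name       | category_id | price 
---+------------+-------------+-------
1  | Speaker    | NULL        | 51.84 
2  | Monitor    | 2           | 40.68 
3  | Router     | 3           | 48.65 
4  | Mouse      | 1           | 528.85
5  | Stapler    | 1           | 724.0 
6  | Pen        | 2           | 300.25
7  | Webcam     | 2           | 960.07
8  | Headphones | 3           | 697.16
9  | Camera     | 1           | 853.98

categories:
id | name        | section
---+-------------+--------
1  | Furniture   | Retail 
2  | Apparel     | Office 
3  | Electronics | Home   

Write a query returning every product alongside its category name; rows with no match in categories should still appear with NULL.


LEFT JOIN keeps every row from products (the left table); where category_id has no match in categories, the category columns become NULL. Walk through each product:
  - product 1 (Speaker): category_id=NULL, no match -> kept with NULL
  - product 2 (Monitor): category_id=2 -> matches Apparel
  - product 3 (Router): category_id=3 -> matches Electronics
  - product 4 (Mouse): category_id=1 -> matches Furniture
  - product 5 (Stapler): category_id=1 -> matches Furniture
  - product 6 (Pen): category_id=2 -> matches Apparel
  - product 7 (Webcam): category_id=2 -> matches Apparel
  - product 8 (Headphones): category_id=3 -> matches Electronics
  - product 9 (Camera): category_id=1 -> matches Furniture
All 9 rows appear; 1 has NULL category.

SQL:
SELECT a.name, b.name AS category
FROM products a
LEFT JOIN categories b ON a.category_id = b.id

Result:
name       | category   
-----------+------------
Speaker    | NULL       
Monitor    | Apparel    
Router     | Electronics
Mouse      | Furniture  
Stapler    | Furniture  
Pen        | Apparel    
Webcam     | Apparel    
Headphones | Electronics
Camera     | Furniture  


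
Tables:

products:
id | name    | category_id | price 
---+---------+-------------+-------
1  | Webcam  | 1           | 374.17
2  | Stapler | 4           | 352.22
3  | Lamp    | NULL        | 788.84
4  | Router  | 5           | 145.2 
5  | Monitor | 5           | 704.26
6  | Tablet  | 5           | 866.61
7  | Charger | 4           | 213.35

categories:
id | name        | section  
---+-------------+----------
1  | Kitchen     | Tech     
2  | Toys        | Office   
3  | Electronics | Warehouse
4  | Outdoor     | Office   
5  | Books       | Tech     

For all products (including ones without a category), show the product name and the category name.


LEFT JOIN keeps every row from products (the left table); where category_id has no match in categories, the category columns become NULL. Walk through each product:
  - product 1 (Webcam): category_id=1 -> matches Kitchen
  - product 2 (Stapler): category_id=4 -> matches Outdoor
  - product 3 (Lamp): category_id=NULL, no match -> kept with NULL
  - product 4 (Router): category_id=5 -> matches Books
  - product 5 (Monitor): category_id=5 -> matches Books
  - product 6 (Tablet): category_id=5 -> matches Books
  - product 7 (Charger): category_id=4 -> matches Outdoor
All 7 rows appear; 1 has NULL category.

SQL:
SELECT a.name, b.name AS category
FROM products a
LEFT JOIN categories b ON a.category_id = b.id

Result:
name    | category
--------+---------
Webcam  | Kitchen 
Stapler | Outdoor 
Lamp    | NULL    
Router  | Books   
Monitor | Books   
Tablet  | Books   
Charger | Outdoor 


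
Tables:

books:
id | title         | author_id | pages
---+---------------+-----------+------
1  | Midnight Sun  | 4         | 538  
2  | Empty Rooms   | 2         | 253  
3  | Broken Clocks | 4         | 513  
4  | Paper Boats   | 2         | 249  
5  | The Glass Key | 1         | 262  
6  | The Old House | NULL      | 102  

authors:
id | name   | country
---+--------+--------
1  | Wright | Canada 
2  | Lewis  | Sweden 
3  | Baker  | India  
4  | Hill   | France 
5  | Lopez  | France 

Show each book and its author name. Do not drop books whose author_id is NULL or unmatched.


LEFT JOIN keeps every row from books (the left table); where author_id has no match in authors, the author columns become NULL. Walk through each book:
  - book 1 (Midnight Sun): author_id=4 -> matches Hill
  - book 2 (Empty Rooms): author_id=2 -> matches Lewis
  - book 3 (Broken Clocks): author_id=4 -> matches Hill
  - book 4 (Paper Boats): author_id=2 -> matches Lewis
  - book 5 (The Glass Key): author_id=1 -> matches Wright
  - book 6 (The Old House): author_id=NULL, no match -> kept with NULL
All 6 rows appear; 1 has NULL author.

SQL:
SELECT a.title, b.name AS author
FROM books a
LEFT JOIN authors b ON a.author_id = b.id

Result:
title         | author
--------------+-------
Midnight Sun  | Hill  
Empty Rooms   | Lewis 
Broken Clocks | Hill  
Paper Boats   | Lewis 
The Glass Key | Wright
The Old House | NULL  


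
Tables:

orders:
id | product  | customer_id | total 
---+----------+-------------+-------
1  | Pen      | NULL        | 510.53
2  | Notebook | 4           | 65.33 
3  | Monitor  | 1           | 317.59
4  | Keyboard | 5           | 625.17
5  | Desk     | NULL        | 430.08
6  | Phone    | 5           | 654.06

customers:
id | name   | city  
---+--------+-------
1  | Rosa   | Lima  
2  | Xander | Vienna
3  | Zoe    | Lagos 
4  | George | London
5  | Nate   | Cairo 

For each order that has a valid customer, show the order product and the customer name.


INNER JOIN keeps only orders rows whose customer_id matches an id in customers. Walk through each order:
  - order 1 (Pen): customer_id=NULL, no match -> dropped
  - order 2 (Notebook): customer_id=4 -> matches George
  - order 3 (Monitor): customer_id=1 -> matches Rosa
  - order 4 (Keyboard): customer_id=5 -> matches Nate
  - order 5 (Desk): customer_id=NULL, no match -> dropped
  - order 6 (Phone): customer_id=5 -> matches Nate
So 2 of 6 rows are dropped.

SQL:
SELECT a.product, b.name AS customer
FROM orders a
INNER JOIN customers b ON a.customer_id = b.id

Result:
product  | customer
---------+---------
Notebook | George  
Monitor  | Rosa    
Keyboard | Nate    
Phone    | Nate    


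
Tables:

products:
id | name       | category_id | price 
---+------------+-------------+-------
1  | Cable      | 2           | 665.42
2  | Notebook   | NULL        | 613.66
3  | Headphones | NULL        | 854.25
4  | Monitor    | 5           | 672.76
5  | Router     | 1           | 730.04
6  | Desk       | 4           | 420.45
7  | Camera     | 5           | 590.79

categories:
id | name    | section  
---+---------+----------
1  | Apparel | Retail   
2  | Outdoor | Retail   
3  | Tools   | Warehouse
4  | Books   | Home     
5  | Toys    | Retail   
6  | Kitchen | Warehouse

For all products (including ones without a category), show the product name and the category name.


LEFT JOIN keeps every row from products (the left table); where category_id has no match in categories, the category columns become NULL. Walk through each product:
  - product 1 (Cable): category_id=2 -> matches Outdoor
  - product 2 (Notebook): category_id=NULL, no match -> kept with NULL
  - product 3 (Headphones): category_id=NULL, no match -> kept with NULL
  - product 4 (Monitor): category_id=5 -> matches Toys
  - product 5 (Router): category_id=1 -> matches Apparel
  - product 6 (Desk): category_id=4 -> matches Books
  - product 7 (Camera): category_id=5 -> matches Toys
All 7 rows appear; 2 have NULL category.

SQL:
SELECT a.name, b.name AS category
FROM products a
LEFT JOIN categories b ON a.category_id = b.id

Result:
name       | category
-----------+---------
Cable      | Outdoor 
Notebook   | NULL    
Headphones | NULL    
Monitor    | Toys    
Router     | Apparel 
Desk       | Books   
Camera     | Toys    


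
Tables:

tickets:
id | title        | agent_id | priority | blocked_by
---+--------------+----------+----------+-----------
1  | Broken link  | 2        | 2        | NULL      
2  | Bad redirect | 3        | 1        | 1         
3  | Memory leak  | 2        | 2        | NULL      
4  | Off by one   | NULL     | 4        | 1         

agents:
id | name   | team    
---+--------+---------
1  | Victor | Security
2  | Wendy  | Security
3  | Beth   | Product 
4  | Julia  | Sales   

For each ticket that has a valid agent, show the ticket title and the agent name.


INNER JOIN keeps only tickets rows whose agent_id matches an id in agents. Walk through each ticket:
  - ticket 1 (Broken link): agent_id=2 -> matches Wendy
  - ticket 2 (Bad redirect): agent_id=3 -> matches Beth
  - ticket 3 (Memory leak): agent_id=2 -> matches Wendy
  - ticket 4 (Off by one): agent_id=NULL, no match -> dropped
So 1 of 4 rows is dropped.

SQL:
SELECT a.title, b.name AS agent
FROM tickets a
INNER JOIN agents b ON a.agent_id = b.id

Result:
title        | agent
-------------+------
Broken link  | Wendy
Bad redirect | Beth 
Memory leak  | Wendy


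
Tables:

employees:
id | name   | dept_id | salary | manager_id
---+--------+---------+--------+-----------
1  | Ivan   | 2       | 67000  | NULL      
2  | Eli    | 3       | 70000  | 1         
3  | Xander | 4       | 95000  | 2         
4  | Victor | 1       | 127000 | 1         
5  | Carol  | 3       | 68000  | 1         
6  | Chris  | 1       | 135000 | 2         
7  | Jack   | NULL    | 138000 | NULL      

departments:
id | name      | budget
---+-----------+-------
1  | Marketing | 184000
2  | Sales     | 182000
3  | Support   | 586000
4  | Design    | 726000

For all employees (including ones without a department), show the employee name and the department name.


LEFT JOIN keeps every row from employees (the left table); where dept_id has no match in departments, the department columns become NULL. Walk through each employee:
  - employee 1 (Ivan): dept_id=2 -> matches Sales
  - employee 2 (Eli): dept_id=3 -> matches Support
  - employee 3 (Xander): dept_id=4 -> matches Design
  - employee 4 (Victor): dept_id=1 -> matches Marketing
  - employee 5 (Carol): dept_id=3 -> matches Support
  - employee 6 (Chris): dept_id=1 -> matches Marketing
  - employee 7 (Jack): dept_id=NULL, no match -> kept with NULL
All 7 rows appear; 1 has NULL department.

SQL:
SELECT a.name, b.name AS department
FROM employees a
LEFT JOIN departments b ON a.dept_id = b.id

Result:
name   | department
-------+-----------
Ivan   | Sales     
Eli    | Support   
Xander | Design    
Victor | Marketing 
Carol  | Support   
Chris  | Marketing 
Jack   | NULL      


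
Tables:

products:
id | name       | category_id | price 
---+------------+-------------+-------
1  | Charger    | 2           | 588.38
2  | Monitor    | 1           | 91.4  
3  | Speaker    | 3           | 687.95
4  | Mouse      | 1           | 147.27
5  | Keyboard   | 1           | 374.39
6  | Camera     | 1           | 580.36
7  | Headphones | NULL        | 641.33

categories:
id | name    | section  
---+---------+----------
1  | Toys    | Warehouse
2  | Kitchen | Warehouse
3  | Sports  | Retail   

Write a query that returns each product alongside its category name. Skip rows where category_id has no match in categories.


INNER JOIN keeps only products rows whose category_id matches an id in categories. Walk through each product:
  - product 1 (Charger): category_id=2 -> matches Kitchen
  - product 2 (Monitor): category_id=1 -> matches Toys
  - product 3 (Speaker): category_id=3 -> matches Sports
  - product 4 (Mouse): category_id=1 -> matches Toys
  - product 5 (Keyboard): category_id=1 -> matches Toys
  - product 6 (Camera): category_id=1 -> matches Toys
  - product 7 (Headphones): category_id=NULL, no match -> dropped
So 1 of 7 rows is dropped.

SQL:
SELECT a.name, b.name AS category
FROM products a
INNER JOIN categories b ON a.category_id = b.id

Result:
name     | category
---------+---------
Charger  | Kitchen 
Monitor  | Toys    
Speaker  | Sports  
Mouse    | Toys    
Keyboard | Toys    
Camera   | Toys    


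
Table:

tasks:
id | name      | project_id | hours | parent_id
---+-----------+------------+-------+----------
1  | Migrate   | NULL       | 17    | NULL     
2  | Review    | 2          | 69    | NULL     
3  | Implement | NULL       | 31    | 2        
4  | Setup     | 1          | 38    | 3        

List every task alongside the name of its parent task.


This is a self-join: tasks is joined to a second copy of itself, matching each row's parent_id to another row's id. Use LEFT JOIN so rows with parent_id=NULL are kept.
  - task 1 (Migrate): parent_id=NULL -> NULL
  - task 2 (Review): parent_id=NULL -> NULL
  - task 3 (Implement): parent_id=2 -> Review
  - task 4 (Setup): parent_id=3 -> Implement

SQL:
SELECT a.name AS item, b.name AS parent
FROM tasks a
LEFT JOIN tasks b ON a.parent_id = b.id

Result:
item      | parent   
----------+----------
Migrate   | NULL     
Review    | NULL     
Implement | Review   
Setup     | Implement


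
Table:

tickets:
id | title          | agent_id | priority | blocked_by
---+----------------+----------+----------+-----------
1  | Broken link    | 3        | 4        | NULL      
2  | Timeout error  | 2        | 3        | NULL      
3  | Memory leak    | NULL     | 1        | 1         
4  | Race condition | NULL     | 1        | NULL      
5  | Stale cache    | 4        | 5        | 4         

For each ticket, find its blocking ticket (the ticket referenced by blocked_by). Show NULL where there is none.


This is a self-join: tickets is joined to a second copy of itself, matching each row's blocked_by to another row's id. Use LEFT JOIN so rows with blocked_by=NULL are kept.
  - ticket 1 (Broken link): blocked_by=NULL -> NULL
  - ticket 2 (Timeout error): blocked_by=NULL -> NULL
  - ticket 3 (Memory leak): blocked_by=1 -> Broken link
  - ticket 4 (Race condition): blocked_by=NULL -> NULL
  - ticket 5 (Stale cache): blocked_by=4 -> Race condition

SQL:
SELECT a.title AS item, b.title AS blocked_by
FROM tickets a
LEFT JOIN tickets b ON a.blocked_by = b.id

Result:
item           | blocked_by    
---------------+---------------
Broken link    | NULL          
Timeout error  | NULL          
Memory leak    | Broken link   
Race condition | NULL          
Stale cache    | Race condition


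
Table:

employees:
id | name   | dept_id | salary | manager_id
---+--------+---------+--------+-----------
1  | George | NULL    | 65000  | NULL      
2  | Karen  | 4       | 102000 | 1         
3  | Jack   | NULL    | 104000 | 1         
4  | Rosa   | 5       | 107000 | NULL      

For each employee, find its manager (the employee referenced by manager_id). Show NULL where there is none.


This is a self-join: employees is joined to a second copy of itself, matching each row's manager_id to another row's id. Use LEFT JOIN so rows with manager_id=NULL are kept.
  - employee 1 (George): manager_id=NULL -> NULL
  - employee 2 (Karen): manager_id=1 -> George
  - employee 3 (Jack): manager_id=1 -> George
  - employee 4 (Rosa): manager_id=NULL -> NULL

SQL:
SELECT a.name AS item, b.name AS manager
FROM employees a
LEFT JOIN employees b ON a.manager_id = b.id

Result:
item   | manager
-------+--------
George | NULL   
Karen  | George 
Jack   | George 
Rosa   | NULL   


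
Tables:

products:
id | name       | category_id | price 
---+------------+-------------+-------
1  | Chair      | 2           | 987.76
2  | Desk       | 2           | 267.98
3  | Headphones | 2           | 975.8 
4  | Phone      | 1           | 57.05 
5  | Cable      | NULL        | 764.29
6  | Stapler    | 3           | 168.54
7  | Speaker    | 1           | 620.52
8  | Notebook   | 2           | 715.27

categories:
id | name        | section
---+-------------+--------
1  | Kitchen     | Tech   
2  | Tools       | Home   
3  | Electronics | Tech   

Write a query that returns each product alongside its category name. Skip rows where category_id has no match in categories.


INNER JOIN keeps only products rows whose category_id matches an id in categories. Walk through each product:
  - product 1 (Chair): category_id=2 -> matches Tools
  - product 2 (Desk): category_id=2 -> matches Tools
  - product 3 (Headphones): category_id=2 -> matches Tools
  - product 4 (Phone): category_id=1 -> matches Kitchen
  - product 5 (Cable): category_id=NULL, no match -> dropped
  - product 6 (Stapler): category_id=3 -> matches Electronics
  - product 7 (Speaker): category_id=1 -> matches Kitchen
  - product 8 (Notebook): category_id=2 -> matches Tools
So 1 of 8 rows is dropped.

SQL:
SELECT a.name, b.name AS category
FROM products a
INNER JOIN categories b ON a.category_id = b.id

Result:
name       | category   
-----------+------------
Chair      | Tools      
Desk       | Tools      
Headphones | Tools      
Phone      | Kitchen    
Stapler    | Electronics
Speaker    | Kitchen    
Notebook   | Tools      


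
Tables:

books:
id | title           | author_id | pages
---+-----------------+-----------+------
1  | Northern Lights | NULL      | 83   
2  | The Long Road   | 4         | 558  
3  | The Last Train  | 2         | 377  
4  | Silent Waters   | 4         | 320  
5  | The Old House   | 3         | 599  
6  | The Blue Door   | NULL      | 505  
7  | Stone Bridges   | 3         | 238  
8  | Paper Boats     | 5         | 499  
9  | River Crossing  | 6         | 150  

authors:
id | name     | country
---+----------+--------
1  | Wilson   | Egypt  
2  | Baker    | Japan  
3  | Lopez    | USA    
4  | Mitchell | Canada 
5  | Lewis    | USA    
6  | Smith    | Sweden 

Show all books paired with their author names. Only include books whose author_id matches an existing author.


INNER JOIN keeps only books rows whose author_id matches an id in authors. Walk through each book:
  - book 1 (Northern Lights): author_id=NULL, no match -> dropped
  - book 2 (The Long Road): author_id=4 -> matches Mitchell
  - book 3 (The Last Train): author_id=2 -> matches Baker
  - book 4 (Silent Waters): author_id=4 -> matches Mitchell
  - book 5 (The Old House): author_id=3 -> matches Lopez
  - book 6 (The Blue Door): author_id=NULL, no match -> dropped
  - book 7 (Stone Bridges): author_id=3 -> matches Lopez
  - book 8 (Paper Boats): author_id=5 -> matches Lewis
  - book 9 (River Crossing): author_id=6 -> matches Smith
So 2 of 9 rows are dropped.

SQL:
SELECT a.title, b.name AS author
FROM books a
INNER JOIN authors b ON a.author_id = b.id

Result:
title          | author  
---------------+---------
The Long Road  | Mitchell
The Last Train | Baker   
Silent Waters  | Mitchell
The Old House  | Lopez   
Stone Bridges  | Lopez   
Paper Boats    | Lewis   
River Crossing | Smith   


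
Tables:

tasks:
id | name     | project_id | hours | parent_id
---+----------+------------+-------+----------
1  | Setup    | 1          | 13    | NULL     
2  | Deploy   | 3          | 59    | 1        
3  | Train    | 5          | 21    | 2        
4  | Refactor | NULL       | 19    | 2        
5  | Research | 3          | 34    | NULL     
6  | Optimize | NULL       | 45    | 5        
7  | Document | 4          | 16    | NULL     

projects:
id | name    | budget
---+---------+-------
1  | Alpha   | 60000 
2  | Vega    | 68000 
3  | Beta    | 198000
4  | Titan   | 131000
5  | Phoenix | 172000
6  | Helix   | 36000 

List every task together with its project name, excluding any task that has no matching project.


INNER JOIN keeps only tasks rows whose project_id matches an id in projects. Walk through each task:
  - task 1 (Setup): project_id=1 -> matches Alpha
  - task 2 (Deploy): project_id=3 -> matches Beta
  - task 3 (Train): project_id=5 -> matches Phoenix
  - task 4 (Refactor): project_id=NULL, no match -> dropped
  - task 5 (Research): project_id=3 -> matches Beta
  - task 6 (Optimize): project_id=NULL, no match -> dropped
  - task 7 (Document): project_id=4 -> matches Titan
So 2 of 7 rows are dropped.

SQL:
SELECT a.name, b.name AS project
FROM tasks a
INNER JOIN projects b ON a.project_id = b.id

Result:
name     | project
---------+--------
Setup    | Alpha  
Deploy   | Beta   
Train    | Phoenix
Research | Beta   
Document | Titan  


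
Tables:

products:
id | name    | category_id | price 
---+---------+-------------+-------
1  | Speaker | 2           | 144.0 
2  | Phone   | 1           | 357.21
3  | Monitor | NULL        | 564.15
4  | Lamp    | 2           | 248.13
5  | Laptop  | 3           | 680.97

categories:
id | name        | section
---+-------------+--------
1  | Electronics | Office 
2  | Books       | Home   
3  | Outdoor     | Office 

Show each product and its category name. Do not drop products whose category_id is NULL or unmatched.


LEFT JOIN keeps every row from products (the left table); where category_id has no match in categories, the category columns become NULL. Walk through each product:
  - product 1 (Speaker): category_id=2 -> matches Books
  - product 2 (Phone): category_id=1 -> matches Electronics
  - product 3 (Monitor): category_id=NULL, no match -> kept with NULL
  - product 4 (Lamp): category_id=2 -> matches Books
  - product 5 (Laptop): category_id=3 -> matches Outdoor
All 5 rows appear; 1 has NULL category.

SQL:
SELECT a.name, b.name AS category
FROM products a
LEFT JOIN categories b ON a.category_id = b.id

Result:
name    | category   
--------+------------
Speaker | Books      
Phone   | Electronics
Monitor | NULL       
Lamp    | Books      
Laptop  | Outdoor    


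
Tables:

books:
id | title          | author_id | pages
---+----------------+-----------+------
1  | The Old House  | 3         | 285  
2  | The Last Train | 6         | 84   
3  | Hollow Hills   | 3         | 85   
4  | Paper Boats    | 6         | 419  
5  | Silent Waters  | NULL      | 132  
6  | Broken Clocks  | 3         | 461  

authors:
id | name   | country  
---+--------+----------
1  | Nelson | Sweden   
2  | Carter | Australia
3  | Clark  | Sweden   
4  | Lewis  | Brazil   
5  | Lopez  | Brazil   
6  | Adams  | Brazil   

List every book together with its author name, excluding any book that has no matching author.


INNER JOIN keeps only books rows whose author_id matches an id in authors. Walk through each book:
  - book 1 (The Old House): author_id=3 -> matches Clark
  - book 2 (The Last Train): author_id=6 -> matches Adams
  - book 3 (Hollow Hills): author_id=3 -> matches Clark
  - book 4 (Paper Boats): author_id=6 -> matches Adams
  - book 5 (Silent Waters): author_id=NULL, no match -> dropped
  - book 6 (Broken Clocks): author_id=3 -> matches Clark
So 1 of 6 rows is dropped.

SQL:
SELECT a.title, b.name AS author
FROM books a
INNER JOIN authors b ON a.author_id = b.id

Result:
title          | author
---------------+-------
The Old House  | Clark 
The Last Train | Adams 
Hollow Hills   | Clark 
Paper Boats    | Adams 
Broken Clocks  | Clark 


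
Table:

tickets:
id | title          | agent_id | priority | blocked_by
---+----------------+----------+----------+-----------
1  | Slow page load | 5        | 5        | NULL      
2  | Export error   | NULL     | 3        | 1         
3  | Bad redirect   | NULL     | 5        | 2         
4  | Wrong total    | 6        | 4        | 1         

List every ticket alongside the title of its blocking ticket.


This is a self-join: tickets is joined to a second copy of itself, matching each row's blocked_by to another row's id. Use LEFT JOIN so rows with blocked_by=NULL are kept.
  - ticket 1 (Slow page load): blocked_by=NULL -> NULL
  - ticket 2 (Export error): blocked_by=1 -> Slow page load
  - ticket 3 (Bad redirect): blocked_by=2 -> Export error
  - ticket 4 (Wrong total): blocked_by=1 -> Slow page load

SQL:
SELECT a.title AS item, b.title AS blocked_by
FROM tickets a
LEFT JOIN tickets b ON a.blocked_by = b.id

Result:
item           | blocked_by    
---------------+---------------
Slow page load | NULL          
Export error   | Slow page load
Bad redirect   | Export error  
Wrong total    | Slow page load


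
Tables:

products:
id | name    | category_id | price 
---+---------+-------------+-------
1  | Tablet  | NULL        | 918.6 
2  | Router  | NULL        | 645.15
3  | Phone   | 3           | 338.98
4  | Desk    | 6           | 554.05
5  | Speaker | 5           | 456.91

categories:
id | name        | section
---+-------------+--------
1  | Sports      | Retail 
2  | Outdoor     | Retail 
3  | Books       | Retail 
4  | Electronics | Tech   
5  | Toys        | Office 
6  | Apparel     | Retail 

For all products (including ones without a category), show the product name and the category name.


LEFT JOIN keeps every row from products (the left table); where category_id has no match in categories, the category columns become NULL. Walk through each product:
  - product 1 (Tablet): category_id=NULL, no match -> kept with NULL
  - product 2 (Router): category_id=NULL, no match -> kept with NULL
  - product 3 (Phone): category_id=3 -> matches Books
  - product 4 (Desk): category_id=6 -> matches Apparel
  - product 5 (Speaker): category_id=5 -> matches Toys
All 5 rows appear; 2 have NULL category.

SQL:
SELECT a.name, b.name AS category
FROM products a
LEFT JOIN categories b ON a.category_id = b.id

Result:
name    | category
--------+---------
Tablet  | NULL    
Router  | NULL    
Phone   | Books   
Desk    | Apparel 
Speaker | Toys    


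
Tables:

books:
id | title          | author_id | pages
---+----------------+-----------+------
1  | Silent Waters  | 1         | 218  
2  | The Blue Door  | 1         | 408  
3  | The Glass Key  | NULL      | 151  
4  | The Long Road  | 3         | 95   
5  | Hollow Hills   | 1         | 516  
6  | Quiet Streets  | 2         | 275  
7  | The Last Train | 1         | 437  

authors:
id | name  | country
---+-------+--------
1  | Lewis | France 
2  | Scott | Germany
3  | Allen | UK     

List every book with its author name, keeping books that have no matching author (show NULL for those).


LEFT JOIN keeps every row from books (the left table); where author_id has no match in authors, the author columns become NULL. Walk through each book:
  - book 1 (Silent Waters): author_id=1 -> matches Lewis
  - book 2 (The Blue Door): author_id=1 -> matches Lewis
  - book 3 (The Glass Key): author_id=NULL, no match -> kept with NULL
  - book 4 (The Long Road): author_id=3 -> matches Allen
  - book 5 (Hollow Hills): author_id=1 -> matches Lewis
  - book 6 (Quiet Streets): author_id=2 -> matches Scott
  - book 7 (The Last Train): author_id=1 -> matches Lewis
All 7 rows appear; 1 has NULL author.

SQL:
SELECT a.title, b.name AS author
FROM books a
LEFT JOIN authors b ON a.author_id = b.id

Result:
title          | author
---------------+-------
Silent Waters  | Lewis 
The Blue Door  | Lewis 
The Glass Key  | NULL  
The Long Road  | Allen 
Hollow Hills   | Lewis 
Quiet Streets  | Scott 
The Last Train | Lewis 


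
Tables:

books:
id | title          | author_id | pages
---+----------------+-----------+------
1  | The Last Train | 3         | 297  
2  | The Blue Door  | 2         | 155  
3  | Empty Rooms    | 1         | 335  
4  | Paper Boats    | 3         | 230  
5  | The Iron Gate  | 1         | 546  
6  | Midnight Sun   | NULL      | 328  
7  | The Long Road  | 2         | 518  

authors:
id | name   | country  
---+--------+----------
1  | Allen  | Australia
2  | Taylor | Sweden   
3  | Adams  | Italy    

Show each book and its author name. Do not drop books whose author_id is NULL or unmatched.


LEFT JOIN keeps every row from books (the left table); where author_id has no match in authors, the author columns become NULL. Walk through each book:
  - book 1 (The Last Train): author_id=3 -> matches Adams
  - book 2 (The Blue Door): author_id=2 -> matches Taylor
  - book 3 (Empty Rooms): author_id=1 -> matches Allen
  - book 4 (Paper Boats): author_id=3 -> matches Adams
  - book 5 (The Iron Gate): author_id=1 -> matches Allen
  - book 6 (Midnight Sun): author_id=NULL, no match -> kept with NULL
  - book 7 (The Long Road): author_id=2 -> matches Taylor
All 7 rows appear; 1 has NULL author.

SQL:
SELECT a.title, b.name AS author
FROM books a
LEFT JOIN authors b ON a.author_id = b.id

Result:
title          | author
---------------+-------
The Last Train | Adams 
The Blue Door  | Taylor
Empty Rooms    | Allen 
Paper Boats    | Adams 
The Iron Gate  | Allen 
Midnight Sun   | NULL  
The Long Road  | Taylor


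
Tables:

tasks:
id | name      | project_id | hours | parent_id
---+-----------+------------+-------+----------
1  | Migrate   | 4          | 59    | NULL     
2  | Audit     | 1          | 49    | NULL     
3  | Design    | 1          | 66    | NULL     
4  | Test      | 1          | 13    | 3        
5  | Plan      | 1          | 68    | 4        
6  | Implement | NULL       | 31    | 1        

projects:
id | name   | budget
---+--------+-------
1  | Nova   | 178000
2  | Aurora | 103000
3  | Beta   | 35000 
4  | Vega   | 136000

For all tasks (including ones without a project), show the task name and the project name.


LEFT JOIN keeps every row from tasks (the left table); where project_id has no match in projects, the project columns become NULL. Walk through each task:
  - task 1 (Migrate): project_id=4 -> matches Vega
  - task 2 (Audit): project_id=1 -> matches Nova
  - task 3 (Design): project_id=1 -> matches Nova
  - task 4 (Test): project_id=1 -> matches Nova
  - task 5 (Plan): project_id=1 -> matches Nova
  - task 6 (Implement): project_id=NULL, no match -> kept with NULL
All 6 rows appear; 1 has NULL project.

SQL:
SELECT a.name, b.name AS project
FROM tasks a
LEFT JOIN projects b ON a.project_id = b.id

Result:
name      | project
----------+--------
Migrate   | Vega   
Audit     | Nova   
Design    | Nova   
Test      | Nova   
Plan      | Nova   
Implement | NULL   


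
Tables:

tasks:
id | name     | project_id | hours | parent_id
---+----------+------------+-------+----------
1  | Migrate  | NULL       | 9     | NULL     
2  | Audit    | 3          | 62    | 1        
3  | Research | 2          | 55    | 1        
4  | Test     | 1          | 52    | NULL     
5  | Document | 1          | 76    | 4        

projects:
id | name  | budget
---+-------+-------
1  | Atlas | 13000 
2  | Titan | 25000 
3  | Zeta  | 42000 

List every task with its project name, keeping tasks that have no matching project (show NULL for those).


LEFT JOIN keeps every row from tasks (the left table); where project_id has no match in projects, the project columns become NULL. Walk through each task:
  - task 1 (Migrate): project_id=NULL, no match -> kept with NULL
  - task 2 (Audit): project_id=3 -> matches Zeta
  - task 3 (Research): project_id=2 -> matches Titan
  - task 4 (Test): project_id=1 -> matches Atlas
  - task 5 (Document): project_id=1 -> matches Atlas
All 5 rows appear; 1 has NULL project.

SQL:
SELECT a.name, b.name AS project
FROM tasks a
LEFT JOIN projects b ON a.project_id = b.id

Result:
name     | project
---------+--------
Migrate  | NULL   
Audit    | Zeta   
Research | Titan  
Test     | Atlas  
Document | Atlas  


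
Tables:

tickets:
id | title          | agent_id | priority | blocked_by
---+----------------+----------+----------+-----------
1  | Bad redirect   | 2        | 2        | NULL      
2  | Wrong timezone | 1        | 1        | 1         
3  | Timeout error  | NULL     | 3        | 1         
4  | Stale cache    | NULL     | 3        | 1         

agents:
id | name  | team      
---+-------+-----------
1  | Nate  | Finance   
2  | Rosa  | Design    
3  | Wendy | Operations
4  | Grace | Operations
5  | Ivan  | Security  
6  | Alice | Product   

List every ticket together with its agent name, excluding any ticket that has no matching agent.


INNER JOIN keeps only tickets rows whose agent_id matches an id in agents. Walk through each ticket:
  - ticket 1 (Bad redirect): agent_id=2 -> matches Rosa
  - ticket 2 (Wrong timezone): agent_id=1 -> matches Nate
  - ticket 3 (Timeout error): agent_id=NULL, no match -> dropped
  - ticket 4 (Stale cache): agent_id=NULL, no match -> dropped
So 2 of 4 rows are dropped.

SQL:
SELECT a.title, b.name AS agent
FROM tickets a
INNER JOIN agents b ON a.agent_id = b.id

Result:
title          | agent
---------------+------
Bad redirect   | Rosa 
Wrong timezone | Nate 


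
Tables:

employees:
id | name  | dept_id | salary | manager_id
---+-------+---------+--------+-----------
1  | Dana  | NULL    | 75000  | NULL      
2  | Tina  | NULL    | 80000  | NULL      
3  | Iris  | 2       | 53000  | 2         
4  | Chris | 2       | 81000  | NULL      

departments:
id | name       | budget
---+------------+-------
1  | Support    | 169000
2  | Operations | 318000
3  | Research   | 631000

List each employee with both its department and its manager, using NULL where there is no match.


Two LEFT JOINs from the same base table employees: one to departments via dept_id, one to employees itself via manager_id. Both are LEFT so every employee is preserved.
Match against departments:
  - employee 1 (Dana): dept_id=NULL, no match -> kept with NULL
  - employee 2 (Tina): dept_id=NULL, no match -> kept with NULL
  - employee 3 (Iris): dept_id=2 -> matches Operations
  - employee 4 (Chris): dept_id=2 -> matches Operations
Match against employees (self):
  - employee 1 (Dana): manager_id=NULL -> NULL
  - employee 2 (Tina): manager_id=NULL -> NULL
  - employee 3 (Iris): manager_id=2 -> Tina
  - employee 4 (Chris): manager_id=NULL -> NULL

SQL:
SELECT a.name, b.name AS department, c.name AS manager
FROM employees a
LEFT JOIN departments b ON a.dept_id = b.id
LEFT JOIN employees c ON a.manager_id = c.id

Result:
name  | department | manager
------+------------+--------
Dana  | NULL       | NULL   
Tina  | NULL       | NULL   
Iris  | Operations | Tina   
Chris | Operations | NULL   


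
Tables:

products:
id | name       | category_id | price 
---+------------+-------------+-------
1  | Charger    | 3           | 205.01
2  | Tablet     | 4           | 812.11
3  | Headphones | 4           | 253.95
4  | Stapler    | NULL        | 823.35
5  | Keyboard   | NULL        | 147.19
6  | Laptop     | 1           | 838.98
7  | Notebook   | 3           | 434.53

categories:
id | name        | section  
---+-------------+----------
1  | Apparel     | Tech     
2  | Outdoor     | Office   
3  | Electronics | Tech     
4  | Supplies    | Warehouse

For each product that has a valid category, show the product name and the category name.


INNER JOIN keeps only products rows whose category_id matches an id in categories. Walk through each product:
  - product 1 (Charger): category_id=3 -> matches Electronics
  - product 2 (Tablet): category_id=4 -> matches Supplies
  - product 3 (Headphones): category_id=4 -> matches Supplies
  - product 4 (Stapler): category_id=NULL, no match -> dropped
  - product 5 (Keyboard): category_id=NULL, no match -> dropped
  - product 6 (Laptop): category_id=1 -> matches Apparel
  - product 7 (Notebook): category_id=3 -> matches Electronics
So 2 of 7 rows are dropped.

SQL:
SELECT a.name, b.name AS category
FROM products a
INNER JOIN categories b ON a.category_id = b.id

Result:
name       | category   
-----------+------------
Charger    | Electronics
Tablet     | Supplies   
Headphones | Supplies   
Laptop     | Apparel    
Notebook   | Electronics


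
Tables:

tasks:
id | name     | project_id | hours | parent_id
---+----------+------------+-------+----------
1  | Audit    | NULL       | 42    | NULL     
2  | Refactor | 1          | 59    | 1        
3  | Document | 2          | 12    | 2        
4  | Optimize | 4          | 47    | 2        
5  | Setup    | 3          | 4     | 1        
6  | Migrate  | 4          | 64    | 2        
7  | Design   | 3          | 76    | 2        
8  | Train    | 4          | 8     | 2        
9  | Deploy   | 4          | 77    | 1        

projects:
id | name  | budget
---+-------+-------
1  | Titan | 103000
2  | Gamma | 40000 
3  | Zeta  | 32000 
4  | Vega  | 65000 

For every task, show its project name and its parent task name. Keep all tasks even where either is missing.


Two LEFT JOINs from the same base table tasks: one to projects via project_id, one to tasks itself via parent_id. Both are LEFT so every task is preserved.
Match against projects:
  - task 1 (Audit): project_id=NULL, no match -> kept with NULL
  - task 2 (Refactor): project_id=1 -> matches Titan
  - task 3 (Document): project_id=2 -> matches Gamma
  - task 4 (Optimize): project_id=4 -> matches Vega
  - task 5 (Setup): project_id=3 -> matches Zeta
  - task 6 (Migrate): project_id=4 -> matches Vega
  - task 7 (Design): project_id=3 -> matches Zeta
  - task 8 (Train): project_id=4 -> matches Vega
  - task 9 (Deploy): project_id=4 -> matches Vega
Match against tasks (self):
  - task 1 (Audit): parent_id=NULL -> NULL
  - task 2 (Refactor): parent_id=1 -> Audit
  - task 3 (Document): parent_id=2 -> Refactor
  - task 4 (Optimize): parent_id=2 -> Refactor
  - task 5 (Setup): parent_id=1 -> Audit
  - task 6 (Migrate): parent_id=2 -> Refactor
  - task 7 (Design): parent_id=2 -> Refactor
  - task 8 (Train): parent_id=2 -> Refactor
  - task 9 (Deploy): parent_id=1 -> Audit

SQL:
SELECT a.name, b.name AS project, c.name AS parent
FROM tasks a
LEFT JOIN projects b ON a.project_id = b.id
LEFT JOIN tasks c ON a.parent_id = c.id

Result:
name     | project | parent  
---------+---------+---------
Audit    | NULL    | NULL    
Refactor | Titan   | Audit   
Document | Gamma   | Refactor
Optimize | Vega    | Refactor
Setup    | Zeta    | Audit   
Migrate  | Vega    | Refactor
Design   | Zeta    | Refactor
Train    | Vega    | Refactor
Deploy   | Vega    | Audit   


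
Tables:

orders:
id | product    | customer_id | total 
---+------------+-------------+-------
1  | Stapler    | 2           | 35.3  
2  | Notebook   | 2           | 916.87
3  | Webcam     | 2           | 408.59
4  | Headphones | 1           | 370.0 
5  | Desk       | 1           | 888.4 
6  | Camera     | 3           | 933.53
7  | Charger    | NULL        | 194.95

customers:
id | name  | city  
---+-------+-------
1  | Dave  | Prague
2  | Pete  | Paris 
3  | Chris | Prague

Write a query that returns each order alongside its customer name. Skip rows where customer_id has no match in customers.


INNER JOIN keeps only orders rows whose customer_id matches an id in customers. Walk through each order:
  - order 1 (Stapler): customer_id=2 -> matches Pete
  - order 2 (Notebook): customer_id=2 -> matches Pete
  - order 3 (Webcam): customer_id=2 -> matches Pete
  - order 4 (Headphones): customer_id=1 -> matches Dave
  - order 5 (Desk): customer_id=1 -> matches Dave
  - order 6 (Camera): customer_id=3 -> matches Chris
  - order 7 (Charger): customer_id=NULL, no match -> dropped
So 1 of 7 rows is dropped.

SQL:
SELECT a.product, b.name AS customer
FROM orders a
INNER JOIN customers b ON a.customer_id = b.id

Result:
product    | customer
-----------+---------
Stapler    | Pete    
Notebook   | Pete    
Webcam     | Pete    
Headphones | Dave    
Desk       | Dave    
Camera     | Chris   
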